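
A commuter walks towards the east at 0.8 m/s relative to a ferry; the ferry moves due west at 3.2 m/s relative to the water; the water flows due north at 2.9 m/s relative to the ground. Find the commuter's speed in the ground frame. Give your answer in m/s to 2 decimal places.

In east/north components (m/s): commuter relative to ferry = (0.800, 0.000); ferry relative to water = (-3.200, 0.000); water relative to ground = (0.000, 2.900).
Sum = (-2.400, 2.900) m/s.
Speed = |(-2.400, 2.900)| = 3.764 m/s.

3.76 m/s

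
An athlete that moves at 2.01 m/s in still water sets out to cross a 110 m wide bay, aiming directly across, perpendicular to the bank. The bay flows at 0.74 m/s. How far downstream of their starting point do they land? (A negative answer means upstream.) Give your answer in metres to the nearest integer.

Perpendicular speed = 2.010 m/s; crossing time = 110 / 2.010 = 54.726 s.
Net downstream speed = 0.740 m/s.
Drift = 0.740 × 54.726 = 40.498 m (downstream).

40 m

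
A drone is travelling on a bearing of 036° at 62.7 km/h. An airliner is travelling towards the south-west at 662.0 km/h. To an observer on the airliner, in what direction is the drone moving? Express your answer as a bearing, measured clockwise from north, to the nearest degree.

044°

Taking east as x and north as y: drone velocity = (36.854, 50.725) km/h; airliner velocity = (-468.105, -468.105) km/h.
Velocity of drone relative to airliner = (36.854, 50.725) − (-468.105, -468.105) = (504.959, 518.830) km/h.
Bearing = atan2(504.96, 518.83) = 44.22° clockwise from north.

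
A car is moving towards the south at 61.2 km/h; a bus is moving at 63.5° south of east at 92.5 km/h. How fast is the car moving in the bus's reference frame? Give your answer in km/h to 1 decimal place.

46.6 km/h

Taking east as x and north as y: car velocity = (0.000, -61.200) km/h; bus velocity = (41.273, -82.781) km/h.
Velocity of car relative to bus = (0.000, -61.200) − (41.273, -82.781) = (-41.273, 21.581) km/h.
Magnitude = |(-41.273, 21.581)| = 46.575 km/h.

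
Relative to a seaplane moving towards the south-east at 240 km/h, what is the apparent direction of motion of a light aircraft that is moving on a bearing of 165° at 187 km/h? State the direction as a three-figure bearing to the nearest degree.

265°

Taking east as x and north as y: light aircraft velocity = (48.399, -180.628) km/h; seaplane velocity = (169.706, -169.706) km/h.
Velocity of light aircraft relative to seaplane = (48.399, -180.628) − (169.706, -169.706) = (-121.306, -10.923) km/h.
Bearing = atan2(-121.31, -10.92) = 264.85° clockwise from north.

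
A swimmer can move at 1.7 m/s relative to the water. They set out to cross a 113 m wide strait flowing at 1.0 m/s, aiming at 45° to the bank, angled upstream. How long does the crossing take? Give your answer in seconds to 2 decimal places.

94.00 s

The component of the swimmer's velocity perpendicular to the bank is 1.7 × sin 45° = 1.202 m/s.
The flow acts along the bank and has no component across it.
Time = 113 / 1.202 = 94.004 s.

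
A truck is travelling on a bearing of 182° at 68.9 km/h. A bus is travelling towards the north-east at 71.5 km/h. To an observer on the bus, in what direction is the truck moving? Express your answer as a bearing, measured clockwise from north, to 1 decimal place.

203.9°

Taking east as x and north as y: truck velocity = (-2.405, -68.858) km/h; bus velocity = (50.558, 50.558) km/h.
Velocity of truck relative to bus = (-2.405, -68.858) − (50.558, 50.558) = (-52.963, -119.416) km/h.
Bearing = atan2(-52.96, -119.42) = 203.92° clockwise from north.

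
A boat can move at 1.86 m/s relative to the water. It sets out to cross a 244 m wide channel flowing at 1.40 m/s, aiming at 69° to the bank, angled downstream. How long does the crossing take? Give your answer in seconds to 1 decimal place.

The component of the boat's velocity perpendicular to the bank is 1.86 × sin 69° = 1.736 m/s.
Only the cross-stream component determines the crossing time; the current contributes nothing perpendicular to the bank.
Time = 244 / 1.736 = 140.516 s.

140.5 s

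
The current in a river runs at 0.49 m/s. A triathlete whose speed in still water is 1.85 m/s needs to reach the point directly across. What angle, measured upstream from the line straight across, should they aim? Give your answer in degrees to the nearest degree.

15°

To cancel the current, the upstream component of the triathlete's velocity must equal the flow: 1.85 sin θ = 0.49.
sin θ = 0.49 / 1.85 = 0.2649.
θ = arcsin(0.2649) = 15.359°.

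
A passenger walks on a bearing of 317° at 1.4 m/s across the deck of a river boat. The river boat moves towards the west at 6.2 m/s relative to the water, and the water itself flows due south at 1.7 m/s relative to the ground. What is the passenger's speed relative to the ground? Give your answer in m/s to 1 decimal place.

7.2 m/s

In east/north components (m/s): passenger relative to river boat = (-0.955, 1.024); river boat relative to water = (-6.200, 0.000); water relative to ground = (0.000, -1.700).
Sum = (-7.155, -0.676) m/s.
Speed = |(-7.155, -0.676)| = 7.187 m/s.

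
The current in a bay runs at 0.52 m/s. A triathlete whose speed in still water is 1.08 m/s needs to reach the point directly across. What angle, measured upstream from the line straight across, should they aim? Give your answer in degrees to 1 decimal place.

To cancel the current, the upstream component of the triathlete's velocity must equal the flow: 1.08 sin θ = 0.52.
sin θ = 0.52 / 1.08 = 0.4815.
θ = arcsin(0.4815) = 28.782°.

28.8°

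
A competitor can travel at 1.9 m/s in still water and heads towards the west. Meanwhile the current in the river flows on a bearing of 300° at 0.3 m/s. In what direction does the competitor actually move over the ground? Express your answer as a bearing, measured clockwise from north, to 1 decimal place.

Taking east as x and north as y: velocity relative to the water = (-1.900, 0.000) m/s; the water relative to ground = (-0.260, 0.150) m/s.
Velocity relative to ground = (-1.900, 0.000) + (-0.260, 0.150) = (-2.160, 0.150) m/s.
Bearing = atan2(-2.16, 0.15) = 273.97° clockwise from north.

274.0°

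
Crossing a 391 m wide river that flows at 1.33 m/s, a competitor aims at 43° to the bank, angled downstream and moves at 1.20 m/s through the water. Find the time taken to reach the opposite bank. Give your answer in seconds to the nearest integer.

478 s

The component of the competitor's velocity perpendicular to the bank is 1.20 × sin 43° = 0.818 m/s.
The flow acts along the bank and has no component across it.
Time = 391 / 0.818 = 477.763 s.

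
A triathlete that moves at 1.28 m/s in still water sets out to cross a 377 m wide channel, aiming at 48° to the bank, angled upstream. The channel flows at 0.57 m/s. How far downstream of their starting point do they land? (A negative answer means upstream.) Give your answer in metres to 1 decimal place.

Perpendicular speed = 0.951 m/s; crossing time = 377 / 0.951 = 396.331 s.
Net downstream speed = -0.286 m/s.
Drift = -0.286 × 396.331 = -113.544 m (upstream).

-113.5 m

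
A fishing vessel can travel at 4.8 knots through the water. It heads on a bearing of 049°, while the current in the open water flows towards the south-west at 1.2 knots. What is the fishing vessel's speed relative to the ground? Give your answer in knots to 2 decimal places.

3.60 knots

Taking east as x and north as y: velocity relative to the water = (3.623, 3.149) knots; the water relative to ground = (-0.849, -0.849) knots.
Velocity relative to ground = (3.623, 3.149) + (-0.849, -0.849) = (2.774, 2.301) knots.
Speed = |(2.774, 2.301)| = 3.604 knots.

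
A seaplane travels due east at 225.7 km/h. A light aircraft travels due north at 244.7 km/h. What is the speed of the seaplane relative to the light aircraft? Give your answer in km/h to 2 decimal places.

332.89 km/h

Taking east as x and north as y: seaplane velocity = (225.700, 0.000) km/h; light aircraft velocity = (0.000, 244.700) km/h.
Velocity of seaplane relative to light aircraft = (225.700, 0.000) − (0.000, 244.700) = (225.700, -244.700) km/h.
Magnitude = |(225.700, -244.700)| = 332.894 km/h.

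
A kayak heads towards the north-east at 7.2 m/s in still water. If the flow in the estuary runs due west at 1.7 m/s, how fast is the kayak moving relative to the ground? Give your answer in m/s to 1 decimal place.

Taking east as x and north as y: velocity relative to the water = (5.091, 5.091) m/s; the water relative to ground = (-1.700, 0.000) m/s.
Velocity relative to ground = (5.091, 5.091) + (-1.700, 0.000) = (3.391, 5.091) m/s.
Speed = |(3.391, 5.091)| = 6.117 m/s.

6.1 m/s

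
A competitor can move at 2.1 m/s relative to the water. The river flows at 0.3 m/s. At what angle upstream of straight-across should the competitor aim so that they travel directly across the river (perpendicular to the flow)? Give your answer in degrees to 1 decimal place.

To cancel the current, the upstream component of the competitor's velocity must equal the flow: 2.1 sin θ = 0.3.
sin θ = 0.3 / 2.1 = 0.1429.
θ = arcsin(0.1429) = 8.213°.

8.2°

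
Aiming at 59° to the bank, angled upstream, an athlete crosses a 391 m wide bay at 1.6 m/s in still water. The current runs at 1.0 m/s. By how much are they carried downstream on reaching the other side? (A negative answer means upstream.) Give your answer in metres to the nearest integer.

50 m

Perpendicular speed = 1.371 m/s; crossing time = 391 / 1.371 = 285.096 s.
Net downstream speed = 0.176 m/s.
Drift = 0.176 × 285.096 = 50.160 m (downstream).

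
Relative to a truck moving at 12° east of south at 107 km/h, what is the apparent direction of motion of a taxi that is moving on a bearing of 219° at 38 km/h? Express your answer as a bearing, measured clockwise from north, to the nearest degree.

328°

Taking east as x and north as y: taxi velocity = (-23.914, -29.532) km/h; truck velocity = (22.247, -104.662) km/h.
Velocity of taxi relative to truck = (-23.914, -29.532) − (22.247, -104.662) = (-46.161, 75.130) km/h.
Bearing = atan2(-46.16, 75.13) = 328.43° clockwise from north.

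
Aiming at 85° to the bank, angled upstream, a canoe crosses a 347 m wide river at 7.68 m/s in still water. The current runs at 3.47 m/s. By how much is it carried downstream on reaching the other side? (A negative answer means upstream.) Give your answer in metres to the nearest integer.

127 m

Perpendicular speed = 7.651 m/s; crossing time = 347 / 7.651 = 45.355 s.
Net downstream speed = 2.801 m/s.
Drift = 2.801 × 45.355 = 127.023 m (downstream).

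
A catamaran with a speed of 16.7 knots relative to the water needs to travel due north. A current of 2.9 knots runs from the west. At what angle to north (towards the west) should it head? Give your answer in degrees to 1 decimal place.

The current pushes perpendicular to the desired track; the heading must have a component into the current equal to 2.9 knots: 16.7 sin θ = 2.9.
sin θ = 0.1737, so θ = 10.000°.

10.0°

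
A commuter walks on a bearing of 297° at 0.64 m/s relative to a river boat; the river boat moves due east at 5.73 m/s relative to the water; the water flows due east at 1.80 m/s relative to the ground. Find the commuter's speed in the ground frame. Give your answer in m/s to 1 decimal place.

In east/north components (m/s): commuter relative to river boat = (-0.570, 0.291); river boat relative to water = (5.730, 0.000); water relative to ground = (1.800, 0.000).
Sum = (6.960, 0.291) m/s.
Speed = |(6.960, 0.291)| = 6.966 m/s.

7.0 m/s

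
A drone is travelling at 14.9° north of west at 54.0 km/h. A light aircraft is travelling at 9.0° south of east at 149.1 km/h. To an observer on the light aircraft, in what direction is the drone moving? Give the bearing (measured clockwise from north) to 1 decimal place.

Taking east as x and north as y: drone velocity = (-52.184, 13.885) km/h; light aircraft velocity = (147.264, -23.324) km/h.
Velocity of drone relative to light aircraft = (-52.184, 13.885) − (147.264, -23.324) = (-199.449, 37.210) km/h.
Bearing = atan2(-199.45, 37.21) = 280.57° clockwise from north.

280.6°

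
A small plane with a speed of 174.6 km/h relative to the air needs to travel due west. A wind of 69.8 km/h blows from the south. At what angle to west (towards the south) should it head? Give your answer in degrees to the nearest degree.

24°

The wind pushes perpendicular to the desired track; the heading must have a component into the wind equal to 69.8 km/h: 174.6 sin θ = 69.8.
sin θ = 0.3998, so θ = 23.564°.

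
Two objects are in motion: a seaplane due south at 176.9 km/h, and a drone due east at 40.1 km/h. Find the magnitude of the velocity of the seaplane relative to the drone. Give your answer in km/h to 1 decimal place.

181.4 km/h

Taking east as x and north as y: seaplane velocity = (0.000, -176.900) km/h; drone velocity = (40.100, 0.000) km/h.
Velocity of seaplane relative to drone = (0.000, -176.900) − (40.100, 0.000) = (-40.100, -176.900) km/h.
Magnitude = |(-40.100, -176.900)| = 181.388 km/h.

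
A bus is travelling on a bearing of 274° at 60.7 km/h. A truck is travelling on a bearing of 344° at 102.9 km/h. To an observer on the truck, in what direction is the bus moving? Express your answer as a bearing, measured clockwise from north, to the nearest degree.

199°

Taking east as x and north as y: bus velocity = (-60.552, 4.234) km/h; truck velocity = (-28.363, 98.914) km/h.
Velocity of bus relative to truck = (-60.552, 4.234) − (-28.363, 98.914) = (-32.189, -94.680) km/h.
Bearing = atan2(-32.19, -94.68) = 198.78° clockwise from north.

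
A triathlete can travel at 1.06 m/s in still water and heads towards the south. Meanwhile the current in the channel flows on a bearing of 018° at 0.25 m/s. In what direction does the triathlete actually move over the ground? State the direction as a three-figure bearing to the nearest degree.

Taking east as x and north as y: velocity relative to the water = (0.000, -1.060) m/s; the water relative to ground = (0.077, 0.238) m/s.
Velocity relative to ground = (0.000, -1.060) + (0.077, 0.238) = (0.077, -0.822) m/s.
Bearing = atan2(0.08, -0.82) = 174.63° clockwise from north.

175°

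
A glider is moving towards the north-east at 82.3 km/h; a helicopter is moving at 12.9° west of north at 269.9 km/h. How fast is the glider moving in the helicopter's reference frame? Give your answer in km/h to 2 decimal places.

Taking east as x and north as y: glider velocity = (58.195, 58.195) km/h; helicopter velocity = (-60.255, 263.088) km/h.
Velocity of glider relative to helicopter = (58.195, 58.195) − (-60.255, 263.088) = (118.450, -204.893) km/h.
Magnitude = |(118.450, -204.893)| = 236.668 km/h.

236.67 km/h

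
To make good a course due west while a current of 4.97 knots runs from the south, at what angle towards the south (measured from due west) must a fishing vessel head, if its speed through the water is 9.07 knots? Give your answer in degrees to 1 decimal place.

33.2°

The current pushes perpendicular to the desired track; the heading must have a component into the current equal to 4.97 knots: 9.07 sin θ = 4.97.
sin θ = 0.5480, so θ = 33.227°.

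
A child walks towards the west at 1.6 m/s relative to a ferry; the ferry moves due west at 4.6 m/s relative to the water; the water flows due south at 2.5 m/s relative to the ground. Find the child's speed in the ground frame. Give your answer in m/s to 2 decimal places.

6.69 m/s

In east/north components (m/s): child relative to ferry = (-1.600, 0.000); ferry relative to water = (-4.600, 0.000); water relative to ground = (0.000, -2.500).
Sum = (-6.200, -2.500) m/s.
Speed = |(-6.200, -2.500)| = 6.685 m/s.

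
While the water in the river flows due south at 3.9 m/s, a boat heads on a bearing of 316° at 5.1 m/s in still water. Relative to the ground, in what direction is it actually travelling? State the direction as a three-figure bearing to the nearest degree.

266°

Taking east as x and north as y: velocity relative to the water = (-3.543, 3.669) m/s; the water relative to ground = (0.000, -3.900) m/s.
Velocity relative to ground = (-3.543, 3.669) + (0.000, -3.900) = (-3.543, -0.231) m/s.
Bearing = atan2(-3.54, -0.23) = 266.26° clockwise from north.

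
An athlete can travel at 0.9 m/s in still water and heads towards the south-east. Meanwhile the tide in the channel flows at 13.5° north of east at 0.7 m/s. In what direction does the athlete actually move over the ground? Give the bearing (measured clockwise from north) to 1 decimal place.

109.8°

Taking east as x and north as y: velocity relative to the water = (0.636, -0.636) m/s; the water relative to ground = (0.681, 0.163) m/s.
Velocity relative to ground = (0.636, -0.636) + (0.681, 0.163) = (1.317, -0.473) m/s.
Bearing = atan2(1.32, -0.47) = 109.75° clockwise from north.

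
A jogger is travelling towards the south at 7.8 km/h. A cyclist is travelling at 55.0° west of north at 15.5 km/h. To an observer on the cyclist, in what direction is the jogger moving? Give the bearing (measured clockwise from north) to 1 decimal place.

142.7°

Taking east as x and north as y: jogger velocity = (0.000, -7.800) km/h; cyclist velocity = (-12.697, 8.890) km/h.
Velocity of jogger relative to cyclist = (0.000, -7.800) − (-12.697, 8.890) = (12.697, -16.690) km/h.
Bearing = atan2(12.70, -16.69) = 142.74° clockwise from north.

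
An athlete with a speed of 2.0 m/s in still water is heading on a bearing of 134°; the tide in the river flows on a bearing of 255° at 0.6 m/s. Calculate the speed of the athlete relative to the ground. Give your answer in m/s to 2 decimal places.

Taking east as x and north as y: velocity relative to the water = (1.439, -1.389) m/s; the water relative to ground = (-0.580, -0.155) m/s.
Velocity relative to ground = (1.439, -1.389) + (-0.580, -0.155) = (0.859, -1.545) m/s.
Speed = |(0.859, -1.545)| = 1.767 m/s.

1.77 m/s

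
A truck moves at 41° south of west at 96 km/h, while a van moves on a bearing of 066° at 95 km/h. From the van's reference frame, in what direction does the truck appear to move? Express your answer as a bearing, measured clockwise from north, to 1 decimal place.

Taking east as x and north as y: truck velocity = (-72.452, -62.982) km/h; van velocity = (86.787, 38.640) km/h.
Velocity of truck relative to van = (-72.452, -62.982) − (86.787, 38.640) = (-159.239, -101.622) km/h.
Bearing = atan2(-159.24, -101.62) = 237.46° clockwise from north.

237.5°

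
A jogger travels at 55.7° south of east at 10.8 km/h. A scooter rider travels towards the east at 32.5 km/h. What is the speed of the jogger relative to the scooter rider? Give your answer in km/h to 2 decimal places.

Taking east as x and north as y: jogger velocity = (6.086, -8.922) km/h; scooter rider velocity = (32.500, 0.000) km/h.
Velocity of jogger relative to scooter rider = (6.086, -8.922) − (32.500, 0.000) = (-26.414, -8.922) km/h.
Magnitude = |(-26.414, -8.922)| = 27.880 km/h.

27.88 km/h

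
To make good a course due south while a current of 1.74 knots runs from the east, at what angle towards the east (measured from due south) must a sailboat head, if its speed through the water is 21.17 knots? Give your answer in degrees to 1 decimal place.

4.7°

The current pushes perpendicular to the desired track; the heading must have a component into the current equal to 1.74 knots: 21.17 sin θ = 1.74.
sin θ = 0.0822, so θ = 4.715°.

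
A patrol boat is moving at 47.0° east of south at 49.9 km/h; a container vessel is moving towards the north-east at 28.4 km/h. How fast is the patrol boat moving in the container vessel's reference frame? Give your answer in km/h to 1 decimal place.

Taking east as x and north as y: patrol boat velocity = (36.495, -34.032) km/h; container vessel velocity = (20.082, 20.082) km/h.
Velocity of patrol boat relative to container vessel = (36.495, -34.032) − (20.082, 20.082) = (16.413, -54.114) km/h.
Magnitude = |(16.413, -54.114)| = 56.548 km/h.

56.5 km/h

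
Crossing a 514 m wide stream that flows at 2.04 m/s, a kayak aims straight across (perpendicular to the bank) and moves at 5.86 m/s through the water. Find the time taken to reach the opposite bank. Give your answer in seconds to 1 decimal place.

The component of the kayak's velocity perpendicular to the bank is 5.86 m/s.
Only the cross-stream component determines the crossing time; the current contributes nothing perpendicular to the bank.
Time = 514 / 5.860 = 87.713 s.

87.7 s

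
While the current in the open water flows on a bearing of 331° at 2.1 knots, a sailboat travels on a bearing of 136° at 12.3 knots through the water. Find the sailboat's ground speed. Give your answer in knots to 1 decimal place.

Taking east as x and north as y: velocity relative to the water = (8.544, -8.848) knots; the water relative to ground = (-1.018, 1.837) knots.
Velocity relative to ground = (8.544, -8.848) + (-1.018, 1.837) = (7.526, -7.011) knots.
Speed = |(7.526, -7.011)| = 10.286 knots.

10.3 knots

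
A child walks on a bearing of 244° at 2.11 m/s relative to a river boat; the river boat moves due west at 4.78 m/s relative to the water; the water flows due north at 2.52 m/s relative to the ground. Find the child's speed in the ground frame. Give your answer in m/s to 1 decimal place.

6.9 m/s

In east/north components (m/s): child relative to river boat = (-1.896, -0.925); river boat relative to water = (-4.780, 0.000); water relative to ground = (0.000, 2.520).
Sum = (-6.676, 1.595) m/s.
Speed = |(-6.676, 1.595)| = 6.864 m/s.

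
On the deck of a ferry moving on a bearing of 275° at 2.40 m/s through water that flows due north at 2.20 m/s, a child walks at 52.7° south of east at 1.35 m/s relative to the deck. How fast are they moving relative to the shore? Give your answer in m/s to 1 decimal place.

2.1 m/s

In east/north components (m/s): child relative to ferry = (0.818, -1.074); ferry relative to water = (-2.391, 0.209); water relative to ground = (0.000, 2.200).
Sum = (-1.573, 1.335) m/s.
Speed = |(-1.573, 1.335)| = 2.063 m/s.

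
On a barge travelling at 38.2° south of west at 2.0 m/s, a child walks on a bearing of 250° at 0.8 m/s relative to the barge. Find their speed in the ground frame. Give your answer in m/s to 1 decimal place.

2.8 m/s

Taking east as x and north as y: barge velocity = (-1.572, -1.237) m/s; child velocity relative to barge = (-0.752, -0.274) m/s.
Velocity relative to ground = (-1.572, -1.237) + (-0.752, -0.274) = (-2.323, -1.510) m/s.
Speed = |(-2.323, -1.510)| = 2.771 m/s.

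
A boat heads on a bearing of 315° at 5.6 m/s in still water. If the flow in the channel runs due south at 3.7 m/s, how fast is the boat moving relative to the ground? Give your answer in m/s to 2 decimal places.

Taking east as x and north as y: velocity relative to the water = (-3.960, 3.960) m/s; the water relative to ground = (0.000, -3.700) m/s.
Velocity relative to ground = (-3.960, 3.960) + (0.000, -3.700) = (-3.960, 0.260) m/s.
Speed = |(-3.960, 0.260)| = 3.968 m/s.

3.97 m/s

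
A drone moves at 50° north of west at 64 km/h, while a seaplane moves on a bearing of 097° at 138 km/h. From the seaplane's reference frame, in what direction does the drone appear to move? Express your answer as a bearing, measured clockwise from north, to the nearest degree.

290°

Taking east as x and north as y: drone velocity = (-41.138, 49.027) km/h; seaplane velocity = (136.971, -16.818) km/h.
Velocity of drone relative to seaplane = (-41.138, 49.027) − (136.971, -16.818) = (-178.110, 65.845) km/h.
Bearing = atan2(-178.11, 65.84) = 290.29° clockwise from north.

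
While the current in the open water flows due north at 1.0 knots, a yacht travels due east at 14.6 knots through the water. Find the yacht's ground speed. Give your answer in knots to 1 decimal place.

Taking east as x and north as y: velocity relative to the water = (14.600, 0.000) knots; the water relative to ground = (0.000, 1.000) knots.
Velocity relative to ground = (14.600, 0.000) + (0.000, 1.000) = (14.600, 1.000) knots.
Speed = |(14.600, 1.000)| = 14.634 knots.

14.6 knots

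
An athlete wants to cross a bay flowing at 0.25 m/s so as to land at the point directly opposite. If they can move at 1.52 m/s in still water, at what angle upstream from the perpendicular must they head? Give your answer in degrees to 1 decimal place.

To cancel the current, the upstream component of the athlete's velocity must equal the flow: 1.52 sin θ = 0.25.
sin θ = 0.25 / 1.52 = 0.1645.
θ = arcsin(0.1645) = 9.467°.

9.5°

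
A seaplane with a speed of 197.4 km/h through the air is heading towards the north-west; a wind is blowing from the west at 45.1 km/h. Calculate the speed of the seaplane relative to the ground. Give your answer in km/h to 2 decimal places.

Taking east as x and north as y: velocity relative to the air = (-139.583, 139.583) km/h; the air relative to ground = (45.100, 0.000) km/h.
Velocity relative to ground = (-139.583, 139.583) + (45.100, 0.000) = (-94.483, 139.583) km/h.
Speed = |(-94.483, 139.583)| = 168.554 km/h.

168.55 km/h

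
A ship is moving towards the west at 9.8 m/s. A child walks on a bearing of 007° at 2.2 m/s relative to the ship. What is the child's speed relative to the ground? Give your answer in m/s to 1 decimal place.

Taking east as x and north as y: ship velocity = (-9.800, 0.000) m/s; child velocity relative to ship = (0.268, 2.184) m/s.
Velocity relative to ground = (-9.800, 0.000) + (0.268, 2.184) = (-9.532, 2.184) m/s.
Speed = |(-9.532, 2.184)| = 9.779 m/s.

9.8 m/s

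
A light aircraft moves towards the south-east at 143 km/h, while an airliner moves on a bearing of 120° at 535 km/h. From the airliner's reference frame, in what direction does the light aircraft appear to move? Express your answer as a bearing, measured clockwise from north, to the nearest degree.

295°

Taking east as x and north as y: light aircraft velocity = (101.116, -101.116) km/h; airliner velocity = (463.324, -267.500) km/h.
Velocity of light aircraft relative to airliner = (101.116, -101.116) − (463.324, -267.500) = (-362.207, 166.384) km/h.
Bearing = atan2(-362.21, 166.38) = 294.67° clockwise from north.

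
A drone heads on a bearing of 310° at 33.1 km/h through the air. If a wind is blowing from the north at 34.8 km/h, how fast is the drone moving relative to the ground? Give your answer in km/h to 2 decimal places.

Taking east as x and north as y: velocity relative to the air = (-25.356, 21.276) km/h; the air relative to ground = (0.000, -34.800) km/h.
Velocity relative to ground = (-25.356, 21.276) + (0.000, -34.800) = (-25.356, -13.524) km/h.
Speed = |(-25.356, -13.524)| = 28.737 km/h.

28.74 km/h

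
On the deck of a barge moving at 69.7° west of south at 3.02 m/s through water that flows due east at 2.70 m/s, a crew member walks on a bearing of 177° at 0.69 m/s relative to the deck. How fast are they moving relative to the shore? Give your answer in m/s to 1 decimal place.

In east/north components (m/s): crew member relative to barge = (0.036, -0.689); barge relative to water = (-2.832, -1.048); water relative to ground = (2.700, 0.000).
Sum = (-0.096, -1.737) m/s.
Speed = |(-0.096, -1.737)| = 1.739 m/s.

1.7 m/s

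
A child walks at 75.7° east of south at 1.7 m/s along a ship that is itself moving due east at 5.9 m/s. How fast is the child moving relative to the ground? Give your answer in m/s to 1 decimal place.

Taking east as x and north as y: ship velocity = (5.900, 0.000) m/s; child velocity relative to ship = (1.647, -0.420) m/s.
Velocity relative to ground = (5.900, 0.000) + (1.647, -0.420) = (7.547, -0.420) m/s.
Speed = |(7.547, -0.420)| = 7.559 m/s.

7.6 m/s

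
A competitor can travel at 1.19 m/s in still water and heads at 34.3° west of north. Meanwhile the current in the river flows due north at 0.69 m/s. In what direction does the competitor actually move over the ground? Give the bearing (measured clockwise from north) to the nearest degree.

338°

Taking east as x and north as y: velocity relative to the water = (-0.671, 0.983) m/s; the water relative to ground = (0.000, 0.690) m/s.
Velocity relative to ground = (-0.671, 0.983) + (0.000, 0.690) = (-0.671, 1.673) m/s.
Bearing = atan2(-0.67, 1.67) = 338.16° clockwise from north.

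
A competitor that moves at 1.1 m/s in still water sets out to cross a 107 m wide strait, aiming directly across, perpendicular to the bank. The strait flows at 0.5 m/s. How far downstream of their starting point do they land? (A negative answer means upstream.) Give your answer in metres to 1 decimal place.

48.6 m

Perpendicular speed = 1.100 m/s; crossing time = 107 / 1.100 = 97.273 s.
Net downstream speed = 0.500 m/s.
Drift = 0.500 × 97.273 = 48.636 m (downstream).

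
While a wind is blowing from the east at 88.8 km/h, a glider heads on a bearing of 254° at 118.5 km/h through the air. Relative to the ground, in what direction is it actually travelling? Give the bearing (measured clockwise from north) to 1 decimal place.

260.8°

Taking east as x and north as y: velocity relative to the air = (-113.910, -32.663) km/h; the air relative to ground = (-88.800, 0.000) km/h.
Velocity relative to ground = (-113.910, -32.663) + (-88.800, 0.000) = (-202.710, -32.663) km/h.
Bearing = atan2(-202.71, -32.66) = 260.85° clockwise from north.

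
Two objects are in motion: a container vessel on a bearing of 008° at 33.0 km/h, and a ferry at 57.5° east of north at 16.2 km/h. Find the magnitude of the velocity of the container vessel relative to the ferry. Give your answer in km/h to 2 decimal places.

25.63 km/h

Taking east as x and north as y: container vessel velocity = (4.593, 32.679) km/h; ferry velocity = (13.663, 8.704) km/h.
Velocity of container vessel relative to ferry = (4.593, 32.679) − (13.663, 8.704) = (-9.070, 23.975) km/h.
Magnitude = |(-9.070, 23.975)| = 25.633 km/h.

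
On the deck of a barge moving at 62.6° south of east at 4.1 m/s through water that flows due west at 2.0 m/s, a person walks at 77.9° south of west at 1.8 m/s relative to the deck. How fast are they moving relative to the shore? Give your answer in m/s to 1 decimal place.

5.4 m/s

In east/north components (m/s): person relative to barge = (-0.377, -1.760); barge relative to water = (1.887, -3.640); water relative to ground = (-2.000, 0.000).
Sum = (-0.490, -5.400) m/s.
Speed = |(-0.490, -5.400)| = 5.422 m/s.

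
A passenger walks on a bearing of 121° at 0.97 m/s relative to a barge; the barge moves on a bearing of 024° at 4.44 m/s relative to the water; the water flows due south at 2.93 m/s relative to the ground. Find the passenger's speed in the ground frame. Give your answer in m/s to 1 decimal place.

2.7 m/s

In east/north components (m/s): passenger relative to barge = (0.831, -0.500); barge relative to water = (1.806, 4.056); water relative to ground = (0.000, -2.930).
Sum = (2.637, 0.627) m/s.
Speed = |(2.637, 0.627)| = 2.711 m/s.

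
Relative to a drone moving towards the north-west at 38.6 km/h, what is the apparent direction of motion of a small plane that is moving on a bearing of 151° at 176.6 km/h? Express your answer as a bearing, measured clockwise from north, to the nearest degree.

148°

Taking east as x and north as y: small plane velocity = (85.617, -154.458) km/h; drone velocity = (-27.294, 27.294) km/h.
Velocity of small plane relative to drone = (85.617, -154.458) − (-27.294, 27.294) = (112.912, -181.752) km/h.
Bearing = atan2(112.91, -181.75) = 148.15° clockwise from north.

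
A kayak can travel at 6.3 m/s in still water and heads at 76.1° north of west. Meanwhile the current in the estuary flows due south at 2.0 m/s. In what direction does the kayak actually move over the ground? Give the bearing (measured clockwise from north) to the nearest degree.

Taking east as x and north as y: velocity relative to the water = (-1.513, 6.116) m/s; the water relative to ground = (0.000, -2.000) m/s.
Velocity relative to ground = (-1.513, 6.116) + (0.000, -2.000) = (-1.513, 4.116) m/s.
Bearing = atan2(-1.51, 4.12) = 339.81° clockwise from north.

340°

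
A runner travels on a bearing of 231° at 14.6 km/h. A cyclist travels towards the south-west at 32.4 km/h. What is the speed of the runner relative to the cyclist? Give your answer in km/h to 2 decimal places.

Taking east as x and north as y: runner velocity = (-11.346, -9.188) km/h; cyclist velocity = (-22.910, -22.910) km/h.
Velocity of runner relative to cyclist = (-11.346, -9.188) − (-22.910, -22.910) = (11.564, 13.722) km/h.
Magnitude = |(11.564, 13.722)| = 17.945 km/h.

17.94 km/h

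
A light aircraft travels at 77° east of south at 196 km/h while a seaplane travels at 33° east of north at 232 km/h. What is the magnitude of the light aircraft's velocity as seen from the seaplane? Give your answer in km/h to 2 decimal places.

Taking east as x and north as y: light aircraft velocity = (190.977, -44.090) km/h; seaplane velocity = (126.356, 194.572) km/h.
Velocity of light aircraft relative to seaplane = (190.977, -44.090) − (126.356, 194.572) = (64.620, -238.662) km/h.
Magnitude = |(64.620, -238.662)| = 247.256 km/h.

247.26 km/h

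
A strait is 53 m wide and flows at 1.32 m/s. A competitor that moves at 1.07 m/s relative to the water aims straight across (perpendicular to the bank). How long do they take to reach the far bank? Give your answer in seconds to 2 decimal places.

The component of the competitor's velocity perpendicular to the bank is 1.07 m/s.
Only the cross-stream component determines the crossing time; the current contributes nothing perpendicular to the bank.
Time = 53 / 1.070 = 49.533 s.

49.53 s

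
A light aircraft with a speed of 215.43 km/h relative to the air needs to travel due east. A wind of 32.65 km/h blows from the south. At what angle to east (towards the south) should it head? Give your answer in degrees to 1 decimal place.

The wind pushes perpendicular to the desired track; the heading must have a component into the wind equal to 32.65 km/h: 215.43 sin θ = 32.65.
sin θ = 0.1516, so θ = 8.717°.

8.7°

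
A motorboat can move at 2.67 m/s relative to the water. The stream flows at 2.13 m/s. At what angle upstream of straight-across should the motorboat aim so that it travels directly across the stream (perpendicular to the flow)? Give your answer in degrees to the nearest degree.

To cancel the current, the upstream component of the motorboat's velocity must equal the flow: 2.67 sin θ = 2.13.
sin θ = 2.13 / 2.67 = 0.7978.
θ = arcsin(0.7978) = 52.916°.

53°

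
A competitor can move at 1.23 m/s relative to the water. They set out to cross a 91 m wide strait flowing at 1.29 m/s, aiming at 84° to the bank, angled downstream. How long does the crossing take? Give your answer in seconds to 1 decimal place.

The component of the competitor's velocity perpendicular to the bank is 1.23 × sin 84° = 1.223 m/s.
Only the cross-stream component determines the crossing time; the current contributes nothing perpendicular to the bank.
Time = 91 / 1.223 = 74.391 s.

74.4 s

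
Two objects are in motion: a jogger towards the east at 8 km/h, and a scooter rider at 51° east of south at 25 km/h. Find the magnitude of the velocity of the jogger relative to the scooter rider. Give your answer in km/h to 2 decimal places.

19.45 km/h

Taking east as x and north as y: jogger velocity = (8.000, 0.000) km/h; scooter rider velocity = (19.429, -15.733) km/h.
Velocity of jogger relative to scooter rider = (8.000, 0.000) − (19.429, -15.733) = (-11.429, 15.733) km/h.
Magnitude = |(-11.429, 15.733)| = 19.446 km/h.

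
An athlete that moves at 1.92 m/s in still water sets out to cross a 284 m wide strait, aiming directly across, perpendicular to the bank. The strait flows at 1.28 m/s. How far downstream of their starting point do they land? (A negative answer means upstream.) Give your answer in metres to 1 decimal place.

189.3 m

Perpendicular speed = 1.920 m/s; crossing time = 284 / 1.920 = 147.917 s.
Net downstream speed = 1.280 m/s.
Drift = 1.280 × 147.917 = 189.333 m (downstream).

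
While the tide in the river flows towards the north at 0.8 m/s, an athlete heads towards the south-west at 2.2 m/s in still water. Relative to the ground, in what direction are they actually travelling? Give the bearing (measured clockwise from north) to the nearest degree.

244°

Taking east as x and north as y: velocity relative to the water = (-1.556, -1.556) m/s; the water relative to ground = (0.000, 0.800) m/s.
Velocity relative to ground = (-1.556, -1.556) + (0.000, 0.800) = (-1.556, -0.756) m/s.
Bearing = atan2(-1.56, -0.76) = 244.09° clockwise from north.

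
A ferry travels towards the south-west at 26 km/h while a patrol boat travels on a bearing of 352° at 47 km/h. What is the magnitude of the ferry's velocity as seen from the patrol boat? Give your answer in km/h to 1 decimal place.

66.0 km/h

Taking east as x and north as y: ferry velocity = (-18.385, -18.385) km/h; patrol boat velocity = (-6.541, 46.543) km/h.
Velocity of ferry relative to patrol boat = (-18.385, -18.385) − (-6.541, 46.543) = (-11.844, -64.927) km/h.
Magnitude = |(-11.844, -64.927)| = 65.999 km/h.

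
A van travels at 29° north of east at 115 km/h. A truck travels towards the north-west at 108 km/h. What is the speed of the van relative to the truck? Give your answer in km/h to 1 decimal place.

178.1 km/h

Taking east as x and north as y: van velocity = (100.581, 55.753) km/h; truck velocity = (-76.368, 76.368) km/h.
Velocity of van relative to truck = (100.581, 55.753) − (-76.368, 76.368) = (176.949, -20.614) km/h.
Magnitude = |(176.949, -20.614)| = 178.146 km/h.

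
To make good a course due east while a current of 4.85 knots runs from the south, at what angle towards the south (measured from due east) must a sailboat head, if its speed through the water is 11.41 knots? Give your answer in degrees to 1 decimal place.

The current pushes perpendicular to the desired track; the heading must have a component into the current equal to 4.85 knots: 11.41 sin θ = 4.85.
sin θ = 0.4251, so θ = 25.155°.

25.2°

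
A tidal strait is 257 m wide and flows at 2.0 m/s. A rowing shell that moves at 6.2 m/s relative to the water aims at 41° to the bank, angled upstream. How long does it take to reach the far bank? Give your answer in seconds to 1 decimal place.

63.2 s

The component of the rowing shell's velocity perpendicular to the bank is 6.2 × sin 41° = 4.068 m/s.
Only the cross-stream component determines the crossing time; the current contributes nothing perpendicular to the bank.
Time = 257 / 4.068 = 63.183 s.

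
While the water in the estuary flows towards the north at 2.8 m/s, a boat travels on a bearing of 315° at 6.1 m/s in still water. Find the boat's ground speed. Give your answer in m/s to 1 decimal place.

8.3 m/s

Taking east as x and north as y: velocity relative to the water = (-4.313, 4.313) m/s; the water relative to ground = (0.000, 2.800) m/s.
Velocity relative to ground = (-4.313, 4.313) + (0.000, 2.800) = (-4.313, 7.113) m/s.
Speed = |(-4.313, 7.113)| = 8.319 m/s.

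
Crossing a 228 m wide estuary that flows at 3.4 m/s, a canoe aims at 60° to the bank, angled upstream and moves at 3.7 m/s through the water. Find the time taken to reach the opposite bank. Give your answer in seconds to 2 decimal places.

The component of the canoe's velocity perpendicular to the bank is 3.7 × sin 60° = 3.204 m/s.
The flow acts along the bank and has no component across it.
Time = 228 / 3.204 = 71.155 s.

71.15 s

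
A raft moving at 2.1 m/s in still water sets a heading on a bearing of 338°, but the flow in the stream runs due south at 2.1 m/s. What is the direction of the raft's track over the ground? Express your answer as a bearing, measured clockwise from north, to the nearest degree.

Taking east as x and north as y: velocity relative to the water = (-0.787, 1.947) m/s; the water relative to ground = (0.000, -2.100) m/s.
Velocity relative to ground = (-0.787, 1.947) + (0.000, -2.100) = (-0.787, -0.153) m/s.
Bearing = atan2(-0.79, -0.15) = 259.00° clockwise from north.

259°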